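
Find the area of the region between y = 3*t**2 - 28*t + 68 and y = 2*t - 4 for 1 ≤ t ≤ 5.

The difference (3*t**2 - 28*t + 68) - (2*t - 4) = 3*t**2 - 30*t + 72 changes sign at t = 4 inside [1, 5], so split the integral there.
∫[1,4] (3*t**2 - 30*t + 72) dt = 54.
∫[4,5] (3*t**2 - 30*t + 72) dt = -2; the area of that piece is 2.
Total area = 54 + 2 = 56.

56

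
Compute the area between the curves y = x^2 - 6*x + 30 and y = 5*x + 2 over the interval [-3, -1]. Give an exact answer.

326/3

On [-3, -1], (x^2 - 6*x + 30) - (5*x + 2) = x^2 - 11*x + 28 is ≥ 0 throughout, so the area is a single integral of |x^2 - 11*x + 28|.
∫[-3,-1] (x^2 - 11*x + 28) dx = 326/3.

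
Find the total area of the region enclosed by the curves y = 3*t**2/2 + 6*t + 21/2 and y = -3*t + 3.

Set the curves equal: 3*t**2/2 + 6*t + 21/2 = -3*t + 3, so 3*t**2/2 + 9*t + 15/2 = 0, which factors as 3*(t + 1)*(t + 5)/2 = 0. The curves meet at t = -5, -1.
On [-5, -1], y = -3*t + 3 is on top; that piece has area ∫[-5,-1] (-(3*t**2/2 + 9*t + 15/2)) dt = 16.

16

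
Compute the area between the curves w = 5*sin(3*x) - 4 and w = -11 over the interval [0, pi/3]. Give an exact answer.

10/3 + 7*pi/3

On [0, pi/3], (5*sin(3*x) - 4) - (-11) = 5*sin(3*x) + 7 is ≥ 0 throughout, so the area is a single integral of |5*sin(3*x) + 7|.
∫[0,pi/3] (5*sin(3*x) + 7) dx = 10/3 + 7*pi/3.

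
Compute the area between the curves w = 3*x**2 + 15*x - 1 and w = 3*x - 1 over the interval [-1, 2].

The difference (3*x**2 + 15*x - 1) - (3*x - 1) = 3*x**2 + 12*x changes sign at x = 0 inside [-1, 2], so split the integral there.
∫[-1,0] (3*x**2 + 12*x) dx = -5; the area of that piece is 5.
∫[0,2] (3*x**2 + 12*x) dx = 32.
Total area = 5 + 32 = 37.

37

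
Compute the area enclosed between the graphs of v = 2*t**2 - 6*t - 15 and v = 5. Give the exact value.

343/3

Set the curves equal: 2*t**2 - 6*t - 15 = 5, so 2*t**2 - 6*t - 20 = 0, which factors as 2*(t - 5)*(t + 2) = 0. The curves meet at t = -2, 5.
On [-2, 5], v = 5 is on top; that piece has area ∫[-2,5] (-(2*t**2 - 6*t - 20)) dt = 343/3.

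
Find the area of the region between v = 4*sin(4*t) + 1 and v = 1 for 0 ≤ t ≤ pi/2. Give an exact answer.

The difference (4*sin(4*t) + 1) - (1) = 4*sin(4*t) changes sign at t = pi/4 inside [0, pi/2], so split the integral there.
∫[0,pi/4] (4*sin(4*t)) dt = 2.
∫[pi/4,pi/2] (4*sin(4*t)) dt = -2; the area of that piece is 2.
Total area = 2 + 2 = 4.

4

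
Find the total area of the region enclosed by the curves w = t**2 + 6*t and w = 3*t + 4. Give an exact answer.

Set the curves equal: t**2 + 6*t = 3*t + 4, so t**2 + 3*t - 4 = 0, which factors as (t - 1)*(t + 4) = 0. The curves meet at t = -4, 1.
On [-4, 1], w = 3*t + 4 is on top; that piece has area ∫[-4,1] (-(t**2 + 3*t - 4)) dt = 125/6.

125/6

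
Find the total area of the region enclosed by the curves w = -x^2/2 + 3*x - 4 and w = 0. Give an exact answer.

Set the curves equal: -x^2/2 + 3*x - 4 = 0, so -x^2/2 + 3*x - 4 = 0, which factors as -(x - 4)*(x - 2)/2 = 0. The curves meet at x = 2, 4.
On [2, 4], w = -x^2/2 + 3*x - 4 is on top; that piece has area ∫[2,4] (-x^2/2 + 3*x - 4) dx = 2/3.

2/3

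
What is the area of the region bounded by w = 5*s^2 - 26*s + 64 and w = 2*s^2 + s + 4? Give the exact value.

1/2

Set the curves equal: 5*s^2 - 26*s + 64 = 2*s^2 + s + 4, so 3*s^2 - 27*s + 60 = 0, which factors as 3*(s - 5)*(s - 4) = 0. The curves meet at s = 4, 5.
On [4, 5], w = 2*s^2 + s + 4 is on top; that piece has area ∫[4,5] (-(3*s^2 - 27*s + 60)) ds = 1/2.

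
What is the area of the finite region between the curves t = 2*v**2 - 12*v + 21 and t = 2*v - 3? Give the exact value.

1/3

Both boundary curves give t as a function of v, so integrate with respect to v. Setting them equal: 2*v**2 - 14*v + 24 = 0, i.e. 2*(v - 4)*(v - 3) = 0, so they meet at v = 3, 4.
For v in [3, 4], t = 2*v**2 - 12*v + 21 is on the left; area = ∫[3,4] (-(2*v**2 - 14*v + 24)) dv = 1/3.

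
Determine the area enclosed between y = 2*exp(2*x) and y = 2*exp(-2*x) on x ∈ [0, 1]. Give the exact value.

On [0, 1], (2*exp(2*x)) - (2*exp(-2*x)) = 2*exp(2*x) - 2*exp(-2*x) is ≥ 0 throughout, so the area is a single integral of |2*exp(2*x) - 2*exp(-2*x)|.
∫[0,1] (2*exp(2*x) - 2*exp(-2*x)) dx = -2 + exp(-2) + exp(2).

-2 + exp(-2) + exp(2)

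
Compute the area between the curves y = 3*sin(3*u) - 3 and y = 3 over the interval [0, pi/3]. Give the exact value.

-2 + 2*pi

On [0, pi/3], (3*sin(3*u) - 3) - (3) = 3*sin(3*u) - 6 is ≤ 0 throughout, so the area is a single integral of |3*sin(3*u) - 6|.
∫[0,pi/3] (3*sin(3*u) - 6) du = 2 - 2*pi; the area of that piece is -2 + 2*pi.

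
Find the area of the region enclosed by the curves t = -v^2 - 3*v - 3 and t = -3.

9/2

Both boundary curves give t as a function of v, so integrate with respect to v. Setting them equal: -v^2 - 3*v = 0, i.e. -v*(v + 3) = 0, so they meet at v = -3, 0.
For v in [-3, 0], t = -v^2 - 3*v - 3 is on the right; area = ∫[-3,0] (-v^2 - 3*v) dv = 9/2.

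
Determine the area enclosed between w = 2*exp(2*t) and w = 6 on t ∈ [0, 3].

-23 + 6*log(3) + exp(6)

The difference (2*exp(2*t)) - (6) = 2*exp(2*t) - 6 changes sign at t = log(3)/2 inside [0, 3], so split the integral there.
∫[0,log(3)/2] (2*exp(2*t) - 6) dt = 2 - log(27); the area of that piece is -2 + log(27).
∫[log(3)/2,3] (2*exp(2*t) - 6) dt = -21 + 3*log(3) + exp(6).
Total area = (-2 + log(27)) + (-21 + 3*log(3) + exp(6)) = -23 + 6*log(3) + exp(6).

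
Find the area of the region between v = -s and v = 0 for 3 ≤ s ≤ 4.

7/2

On [3, 4], (-s) - (0) = -s is ≤ 0 throughout, so the area is a single integral of |-s|.
∫[3,4] (-s) ds = -7/2; the area of that piece is 7/2.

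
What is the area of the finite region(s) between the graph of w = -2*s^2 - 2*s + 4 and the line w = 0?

9

The curve meets the s-axis where -2*s^2 - 2*s + 4 = 0, i.e. -2*(s - 1)*(s + 2) = 0, at s = -2, 1.
On [-2, 1] the curve lies above the axis; ∫[-2,1] (-2*s^2 - 2*s + 4) ds = 9, giving area 9.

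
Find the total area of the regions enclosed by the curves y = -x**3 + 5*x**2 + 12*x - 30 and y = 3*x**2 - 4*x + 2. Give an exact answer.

Set the curves equal: -x**3 + 5*x**2 + 12*x - 30 = 3*x**2 - 4*x + 2, so -x**3 + 2*x**2 + 16*x - 32 = 0, which factors as -(x - 4)*(x - 2)*(x + 4) = 0. The curves meet at x = -4, 2, 4.
On [-4, 2], y = 3*x**2 - 4*x + 2 is on top; that piece has area ∫[-4,2] (-(-x**3 + 2*x**2 + 16*x - 32)) dx = 180.
On [2, 4], y = -x**3 + 5*x**2 + 12*x - 30 is on top; that piece has area ∫[2,4] (-x**3 + 2*x**2 + 16*x - 32) dx = 28/3.
Total enclosed area = 180 + 28/3 = 568/3.

568/3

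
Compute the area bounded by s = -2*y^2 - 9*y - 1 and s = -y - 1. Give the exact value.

Both boundary curves give s as a function of y, so integrate with respect to y. Setting them equal: -2*y^2 - 8*y = 0, i.e. -2*y*(y + 4) = 0, so they meet at y = -4, 0.
For y in [-4, 0], s = -2*y^2 - 9*y - 1 is on the right; area = ∫[-4,0] (-2*y^2 - 8*y) dy = 64/3.

64/3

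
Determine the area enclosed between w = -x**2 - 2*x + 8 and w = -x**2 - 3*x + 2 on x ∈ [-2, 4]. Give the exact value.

42

On [-2, 4], (-x**2 - 2*x + 8) - (-x**2 - 3*x + 2) = x + 6 is ≥ 0 throughout, so the area is a single integral of |x + 6|.
∫[-2,4] (x + 6) dx = 42.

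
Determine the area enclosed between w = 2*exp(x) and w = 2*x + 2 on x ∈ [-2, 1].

-3 - 2*exp(-2) + 2*exp(1)

On [-2, 1], (2*exp(x)) - (2*x + 2) = -2*x + 2*exp(x) - 2 is ≥ 0 throughout, so the area is a single integral of |-2*x + 2*exp(x) - 2|.
∫[-2,1] (-2*x + 2*exp(x) - 2) dx = -3 - 2*exp(-2) + 2*exp(1).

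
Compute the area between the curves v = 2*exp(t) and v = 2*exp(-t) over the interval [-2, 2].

-8 + 4*exp(-2) + 4*exp(2)

The difference (2*exp(t)) - (2*exp(-t)) = 2*exp(t) - 2*exp(-t) changes sign at t = 0 inside [-2, 2], so split the integral there.
∫[-2,0] (2*exp(t) - 2*exp(-t)) dt = -2*exp(2) - 2*exp(-2) + 4; the area of that piece is -4 + 2*exp(-2) + 2*exp(2).
∫[0,2] (2*exp(t) - 2*exp(-t)) dt = -4 + 2*exp(-2) + 2*exp(2).
Total area = (-4 + 2*exp(-2) + 2*exp(2)) + (-4 + 2*exp(-2) + 2*exp(2)) = -8 + 4*exp(-2) + 4*exp(2).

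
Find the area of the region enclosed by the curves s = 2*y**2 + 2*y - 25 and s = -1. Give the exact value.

Both boundary curves give s as a function of y, so integrate with respect to y. Setting them equal: 2*y**2 + 2*y - 24 = 0, i.e. 2*(y - 3)*(y + 4) = 0, so they meet at y = -4, 3.
For y in [-4, 3], s = 2*y**2 + 2*y - 25 is on the left; area = ∫[-4,3] (-(2*y**2 + 2*y - 24)) dy = 343/3.

343/3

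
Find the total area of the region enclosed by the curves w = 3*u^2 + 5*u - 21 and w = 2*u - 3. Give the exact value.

Set the curves equal: 3*u^2 + 5*u - 21 = 2*u - 3, so 3*u^2 + 3*u - 18 = 0, which factors as 3*(u - 2)*(u + 3) = 0. The curves meet at u = -3, 2.
On [-3, 2], w = 2*u - 3 is on top; that piece has area ∫[-3,2] (-(3*u^2 + 3*u - 18)) du = 125/2.

125/2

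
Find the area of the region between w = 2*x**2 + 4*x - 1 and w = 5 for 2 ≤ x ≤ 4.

148/3

On [2, 4], (2*x**2 + 4*x - 1) - (5) = 2*x**2 + 4*x - 6 is ≥ 0 throughout, so the area is a single integral of |2*x**2 + 4*x - 6|.
∫[2,4] (2*x**2 + 4*x - 6) dx = 148/3.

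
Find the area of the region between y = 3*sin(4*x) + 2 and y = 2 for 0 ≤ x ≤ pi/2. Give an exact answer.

3

The difference (3*sin(4*x) + 2) - (2) = 3*sin(4*x) changes sign at x = pi/4 inside [0, pi/2], so split the integral there.
∫[0,pi/4] (3*sin(4*x)) dx = 3/2.
∫[pi/4,pi/2] (3*sin(4*x)) dx = -3/2; the area of that piece is 3/2.
Total area = 3/2 + 3/2 = 3.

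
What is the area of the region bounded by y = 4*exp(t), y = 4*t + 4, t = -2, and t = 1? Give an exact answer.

On [-2, 1], (4*exp(t)) - (4*t + 4) = -4*t + 4*exp(t) - 4 is ≥ 0 throughout, so the area is a single integral of |-4*t + 4*exp(t) - 4|.
∫[-2,1] (-4*t + 4*exp(t) - 4) dt = -6 - 4*exp(-2) + 4*exp(1).

-6 - 4*exp(-2) + 4*exp(1)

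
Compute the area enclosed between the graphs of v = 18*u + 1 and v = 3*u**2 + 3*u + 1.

125/2

Set the curves equal: 18*u + 1 = 3*u**2 + 3*u + 1, so -3*u**2 + 15*u = 0, which factors as -3*u*(u - 5) = 0. The curves meet at u = 0, 5.
On [0, 5], v = 18*u + 1 is on top; that piece has area ∫[0,5] (-3*u**2 + 15*u) du = 125/2.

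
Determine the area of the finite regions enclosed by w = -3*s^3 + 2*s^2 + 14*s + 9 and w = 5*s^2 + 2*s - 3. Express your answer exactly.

71/2

Set the curves equal: -3*s^3 + 2*s^2 + 14*s + 9 = 5*s^2 + 2*s - 3, so -3*s^3 - 3*s^2 + 12*s + 12 = 0, which factors as -3*(s - 2)*(s + 1)*(s + 2) = 0. The curves meet at s = -2, -1, 2.
On [-2, -1], w = 5*s^2 + 2*s - 3 is on top; that piece has area ∫[-2,-1] (-(-3*s^3 - 3*s^2 + 12*s + 12)) ds = 7/4.
On [-1, 2], w = -3*s^3 + 2*s^2 + 14*s + 9 is on top; that piece has area ∫[-1,2] (-3*s^3 - 3*s^2 + 12*s + 12) ds = 135/4.
Total enclosed area = 7/4 + 135/4 = 71/2.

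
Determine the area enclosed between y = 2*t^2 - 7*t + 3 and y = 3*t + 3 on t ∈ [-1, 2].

The difference (2*t^2 - 7*t + 3) - (3*t + 3) = 2*t^2 - 10*t changes sign at t = 0 inside [-1, 2], so split the integral there.
∫[-1,0] (2*t^2 - 10*t) dt = 17/3.
∫[0,2] (2*t^2 - 10*t) dt = -44/3; the area of that piece is 44/3.
Total area = 17/3 + 44/3 = 61/3.

61/3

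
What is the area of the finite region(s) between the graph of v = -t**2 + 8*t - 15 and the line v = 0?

4/3

The curve meets the t-axis where -t**2 + 8*t - 15 = 0, i.e. -(t - 5)*(t - 3) = 0, at t = 3, 5.
On [3, 5] the curve lies above the axis; ∫[3,5] (-t**2 + 8*t - 15) dt = 4/3, giving area 4/3.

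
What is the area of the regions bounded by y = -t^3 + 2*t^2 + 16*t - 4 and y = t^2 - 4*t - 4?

Set the curves equal: -t^3 + 2*t^2 + 16*t - 4 = t^2 - 4*t - 4, so -t^3 + t^2 + 20*t = 0, which factors as -t*(t - 5)*(t + 4) = 0. The curves meet at t = -4, 0, 5.
On [-4, 0], y = t^2 - 4*t - 4 is on top; that piece has area ∫[-4,0] (-(-t^3 + t^2 + 20*t)) dt = 224/3.
On [0, 5], y = -t^3 + 2*t^2 + 16*t - 4 is on top; that piece has area ∫[0,5] (-t^3 + t^2 + 20*t) dt = 1625/12.
Total enclosed area = 224/3 + 1625/12 = 2521/12.

2521/12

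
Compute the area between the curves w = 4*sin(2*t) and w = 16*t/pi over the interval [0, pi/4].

On [0, pi/4], (4*sin(2*t)) - (16*t/pi) = -16*t/pi + 4*sin(2*t) is ≥ 0 throughout, so the area is a single integral of |-16*t/pi + 4*sin(2*t)|.
∫[0,pi/4] (-16*t/pi + 4*sin(2*t)) dt = 2 - pi/2.

2 - pi/2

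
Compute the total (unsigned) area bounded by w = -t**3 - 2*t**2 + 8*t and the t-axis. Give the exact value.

148/3

The curve meets the t-axis where -t**3 - 2*t**2 + 8*t = 0, i.e. -t*(t - 2)*(t + 4) = 0, at t = -4, 0, 2.
On [-4, 0] the curve lies below the axis; ∫[-4,0] (-t**3 - 2*t**2 + 8*t) dt = -128/3, giving area 128/3.
On [0, 2] the curve lies above the axis; ∫[0,2] (-t**3 - 2*t**2 + 8*t) dt = 20/3, giving area 20/3.
Total area = 128/3 + 20/3 = 148/3.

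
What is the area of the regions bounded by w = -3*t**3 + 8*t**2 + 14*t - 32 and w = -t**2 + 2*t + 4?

393/4

Set the curves equal: -3*t**3 + 8*t**2 + 14*t - 32 = -t**2 + 2*t + 4, so -3*t**3 + 9*t**2 + 12*t - 36 = 0, which factors as -3*(t - 3)*(t - 2)*(t + 2) = 0. The curves meet at t = -2, 2, 3.
On [-2, 2], w = -t**2 + 2*t + 4 is on top; that piece has area ∫[-2,2] (-(-3*t**3 + 9*t**2 + 12*t - 36)) dt = 96.
On [2, 3], w = -3*t**3 + 8*t**2 + 14*t - 32 is on top; that piece has area ∫[2,3] (-3*t**3 + 9*t**2 + 12*t - 36) dt = 9/4.
Total enclosed area = 96 + 9/4 = 393/4.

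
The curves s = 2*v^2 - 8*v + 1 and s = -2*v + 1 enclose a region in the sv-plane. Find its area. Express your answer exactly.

9

Both boundary curves give s as a function of v, so integrate with respect to v. Setting them equal: 2*v^2 - 6*v = 0, i.e. 2*v*(v - 3) = 0, so they meet at v = 0, 3.
For v in [0, 3], s = 2*v^2 - 8*v + 1 is on the left; area = ∫[0,3] (-(2*v^2 - 6*v)) dv = 9.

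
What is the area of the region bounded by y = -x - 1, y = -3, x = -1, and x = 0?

On [-1, 0], (-x - 1) - (-3) = -x + 2 is ≥ 0 throughout, so the area is a single integral of |-x + 2|.
∫[-1,0] (-x + 2) dx = 5/2.

5/2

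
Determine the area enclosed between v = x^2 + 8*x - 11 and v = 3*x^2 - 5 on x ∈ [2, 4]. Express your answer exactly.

4

The difference (x^2 + 8*x - 11) - (3*x^2 - 5) = -2*x^2 + 8*x - 6 changes sign at x = 3 inside [2, 4], so split the integral there.
∫[2,3] (-2*x^2 + 8*x - 6) dx = 4/3.
∫[3,4] (-2*x^2 + 8*x - 6) dx = -8/3; the area of that piece is 8/3.
Total area = 4/3 + 8/3 = 4.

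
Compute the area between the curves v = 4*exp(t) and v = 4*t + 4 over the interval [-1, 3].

-32 - 4*exp(-1) + 4*exp(3)

On [-1, 3], (4*exp(t)) - (4*t + 4) = -4*t + 4*exp(t) - 4 is ≥ 0 throughout, so the area is a single integral of |-4*t + 4*exp(t) - 4|.
∫[-1,3] (-4*t + 4*exp(t) - 4) dt = -32 - 4*exp(-1) + 4*exp(3).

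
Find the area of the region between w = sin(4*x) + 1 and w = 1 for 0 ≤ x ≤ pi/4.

On [0, pi/4], (sin(4*x) + 1) - (1) = sin(4*x) is ≥ 0 throughout, so the area is a single integral of |sin(4*x)|.
∫[0,pi/4] (sin(4*x)) dx = 1/2.

1/2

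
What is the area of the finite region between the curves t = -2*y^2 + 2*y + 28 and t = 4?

Both boundary curves give t as a function of y, so integrate with respect to y. Setting them equal: -2*y^2 + 2*y + 24 = 0, i.e. -2*(y - 4)*(y + 3) = 0, so they meet at y = -3, 4.
For y in [-3, 4], t = -2*y^2 + 2*y + 28 is on the right; area = ∫[-3,4] (-2*y^2 + 2*y + 24) dy = 343/3.

343/3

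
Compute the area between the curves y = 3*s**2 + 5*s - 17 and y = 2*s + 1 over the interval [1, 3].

15

The difference (3*s**2 + 5*s - 17) - (2*s + 1) = 3*s**2 + 3*s - 18 changes sign at s = 2 inside [1, 3], so split the integral there.
∫[1,2] (3*s**2 + 3*s - 18) ds = -13/2; the area of that piece is 13/2.
∫[2,3] (3*s**2 + 3*s - 18) ds = 17/2.
Total area = 13/2 + 17/2 = 15.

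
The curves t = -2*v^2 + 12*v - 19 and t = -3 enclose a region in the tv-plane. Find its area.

Both boundary curves give t as a function of v, so integrate with respect to v. Setting them equal: -2*v^2 + 12*v - 16 = 0, i.e. -2*(v - 4)*(v - 2) = 0, so they meet at v = 2, 4.
For v in [2, 4], t = -2*v^2 + 12*v - 19 is on the right; area = ∫[2,4] (-2*v^2 + 12*v - 16) dv = 8/3.

8/3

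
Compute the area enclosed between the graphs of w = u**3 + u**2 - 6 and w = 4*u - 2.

71/6

Set the curves equal: u**3 + u**2 - 6 = 4*u - 2, so u**3 + u**2 - 4*u - 4 = 0, which factors as (u - 2)*(u + 1)*(u + 2) = 0. The curves meet at u = -2, -1, 2.
On [-2, -1], w = u**3 + u**2 - 6 is on top; that piece has area ∫[-2,-1] (u**3 + u**2 - 4*u - 4) du = 7/12.
On [-1, 2], w = 4*u - 2 is on top; that piece has area ∫[-1,2] (-(u**3 + u**2 - 4*u - 4)) du = 45/4.
Total enclosed area = 7/12 + 45/4 = 71/6.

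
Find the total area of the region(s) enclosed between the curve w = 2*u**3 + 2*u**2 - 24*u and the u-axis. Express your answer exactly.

The curve meets the u-axis where 2*u**3 + 2*u**2 - 24*u = 0, i.e. 2*u*(u - 3)*(u + 4) = 0, at u = -4, 0, 3.
On [-4, 0] the curve lies above the axis; ∫[-4,0] (2*u**3 + 2*u**2 - 24*u) du = 320/3, giving area 320/3.
On [0, 3] the curve lies below the axis; ∫[0,3] (2*u**3 + 2*u**2 - 24*u) du = -99/2, giving area 99/2.
Total area = 320/3 + 99/2 = 937/6.

937/6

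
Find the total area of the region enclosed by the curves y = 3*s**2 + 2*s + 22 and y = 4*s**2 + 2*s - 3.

500/3

Set the curves equal: 3*s**2 + 2*s + 22 = 4*s**2 + 2*s - 3, so -s**2 + 25 = 0, which factors as -(s - 5)*(s + 5) = 0. The curves meet at s = -5, 5.
On [-5, 5], y = 3*s**2 + 2*s + 22 is on top; that piece has area ∫[-5,5] (-s**2 + 25) ds = 500/3.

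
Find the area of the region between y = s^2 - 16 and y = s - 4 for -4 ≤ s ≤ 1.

77/2

The difference (s^2 - 16) - (s - 4) = s^2 - s - 12 changes sign at s = -3 inside [-4, 1], so split the integral there.
∫[-4,-3] (s^2 - s - 12) ds = 23/6.
∫[-3,1] (s^2 - s - 12) ds = -104/3; the area of that piece is 104/3.
Total area = 23/6 + 104/3 = 77/2.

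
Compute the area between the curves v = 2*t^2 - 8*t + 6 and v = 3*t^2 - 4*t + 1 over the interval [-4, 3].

48

The difference (2*t^2 - 8*t + 6) - (3*t^2 - 4*t + 1) = -t^2 - 4*t + 5 changes sign at t = 1 inside [-4, 3], so split the integral there.
∫[-4,1] (-t^2 - 4*t + 5) dt = 100/3.
∫[1,3] (-t^2 - 4*t + 5) dt = -44/3; the area of that piece is 44/3.
Total area = 100/3 + 44/3 = 48.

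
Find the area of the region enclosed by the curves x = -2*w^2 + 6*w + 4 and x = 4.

Both boundary curves give x as a function of w, so integrate with respect to w. Setting them equal: -2*w^2 + 6*w = 0, i.e. -2*w*(w - 3) = 0, so they meet at w = 0, 3.
For w in [0, 3], x = -2*w^2 + 6*w + 4 is on the right; area = ∫[0,3] (-2*w^2 + 6*w) dw = 9.

9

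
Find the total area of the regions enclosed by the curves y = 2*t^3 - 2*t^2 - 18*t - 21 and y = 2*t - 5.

Set the curves equal: 2*t^3 - 2*t^2 - 18*t - 21 = 2*t - 5, so 2*t^3 - 2*t^2 - 20*t - 16 = 0, which factors as 2*(t - 4)*(t + 1)*(t + 2) = 0. The curves meet at t = -2, -1, 4.
On [-2, -1], y = 2*t^3 - 2*t^2 - 18*t - 21 is on top; that piece has area ∫[-2,-1] (2*t^3 - 2*t^2 - 20*t - 16) dt = 11/6.
On [-1, 4], y = 2*t - 5 is on top; that piece has area ∫[-1,4] (-(2*t^3 - 2*t^2 - 20*t - 16)) dt = 875/6.
Total enclosed area = 11/6 + 875/6 = 443/3.

443/3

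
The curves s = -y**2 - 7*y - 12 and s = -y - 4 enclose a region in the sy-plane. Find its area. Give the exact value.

Both boundary curves give s as a function of y, so integrate with respect to y. Setting them equal: -y**2 - 6*y - 8 = 0, i.e. -(y + 2)*(y + 4) = 0, so they meet at y = -4, -2.
For y in [-4, -2], s = -y**2 - 7*y - 12 is on the right; area = ∫[-4,-2] (-y**2 - 6*y - 8) dy = 4/3.

4/3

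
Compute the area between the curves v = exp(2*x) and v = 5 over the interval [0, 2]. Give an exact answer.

-29/2 + 5*log(5) + exp(4)/2

The difference (exp(2*x)) - (5) = exp(2*x) - 5 changes sign at x = log(5)/2 inside [0, 2], so split the integral there.
∫[0,log(5)/2] (exp(2*x) - 5) dx = 2 - 5*log(5)/2; the area of that piece is -2 + 5*log(5)/2.
∫[log(5)/2,2] (exp(2*x) - 5) dx = -25/2 + 5*log(5)/2 + exp(4)/2.
Total area = (-2 + 5*log(5)/2) + (-25/2 + 5*log(5)/2 + exp(4)/2) = -29/2 + 5*log(5) + exp(4)/2.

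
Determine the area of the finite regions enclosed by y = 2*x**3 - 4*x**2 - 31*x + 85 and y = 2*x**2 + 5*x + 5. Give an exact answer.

999/2

Set the curves equal: 2*x**3 - 4*x**2 - 31*x + 85 = 2*x**2 + 5*x + 5, so 2*x**3 - 6*x**2 - 36*x + 80 = 0, which factors as 2*(x - 5)*(x - 2)*(x + 4) = 0. The curves meet at x = -4, 2, 5.
On [-4, 2], y = 2*x**3 - 4*x**2 - 31*x + 85 is on top; that piece has area ∫[-4,2] (2*x**3 - 6*x**2 - 36*x + 80) dx = 432.
On [2, 5], y = 2*x**2 + 5*x + 5 is on top; that piece has area ∫[2,5] (-(2*x**3 - 6*x**2 - 36*x + 80)) dx = 135/2.
Total enclosed area = 432 + 135/2 = 999/2.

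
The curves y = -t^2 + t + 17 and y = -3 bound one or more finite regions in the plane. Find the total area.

Set the curves equal: -t^2 + t + 17 = -3, so -t^2 + t + 20 = 0, which factors as -(t - 5)*(t + 4) = 0. The curves meet at t = -4, 5.
On [-4, 5], y = -t^2 + t + 17 is on top; that piece has area ∫[-4,5] (-t^2 + t + 20) dt = 243/2.

243/2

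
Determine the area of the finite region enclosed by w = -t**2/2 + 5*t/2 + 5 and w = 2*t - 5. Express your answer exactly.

Set the curves equal: -t**2/2 + 5*t/2 + 5 = 2*t - 5, so -t**2/2 + t/2 + 10 = 0, which factors as -(t - 5)*(t + 4)/2 = 0. The curves meet at t = -4, 5.
On [-4, 5], w = -t**2/2 + 5*t/2 + 5 is on top; that piece has area ∫[-4,5] (-t**2/2 + t/2 + 10) dt = 243/4.

243/4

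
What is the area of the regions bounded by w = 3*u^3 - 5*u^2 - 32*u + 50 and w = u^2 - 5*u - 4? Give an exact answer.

Set the curves equal: 3*u^3 - 5*u^2 - 32*u + 50 = u^2 - 5*u - 4, so 3*u^3 - 6*u^2 - 27*u + 54 = 0, which factors as 3*(u - 3)*(u - 2)*(u + 3) = 0. The curves meet at u = -3, 2, 3.
On [-3, 2], w = 3*u^3 - 5*u^2 - 32*u + 50 is on top; that piece has area ∫[-3,2] (3*u^3 - 6*u^2 - 27*u + 54) du = 875/4.
On [2, 3], w = u^2 - 5*u - 4 is on top; that piece has area ∫[2,3] (-(3*u^3 - 6*u^2 - 27*u + 54)) du = 11/4.
Total enclosed area = 875/4 + 11/4 = 443/2.

443/2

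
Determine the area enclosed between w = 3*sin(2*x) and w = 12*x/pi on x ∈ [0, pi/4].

3/2 - 3*pi/8

On [0, pi/4], (3*sin(2*x)) - (12*x/pi) = -12*x/pi + 3*sin(2*x) is ≥ 0 throughout, so the area is a single integral of |-12*x/pi + 3*sin(2*x)|.
∫[0,pi/4] (-12*x/pi + 3*sin(2*x)) dx = 3/2 - 3*pi/8.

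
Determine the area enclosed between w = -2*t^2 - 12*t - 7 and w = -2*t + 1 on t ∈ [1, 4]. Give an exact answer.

141

On [1, 4], (-2*t^2 - 12*t - 7) - (-2*t + 1) = -2*t^2 - 10*t - 8 is ≤ 0 throughout, so the area is a single integral of |-2*t^2 - 10*t - 8|.
∫[1,4] (-2*t^2 - 10*t - 8) dt = -141; the area of that piece is 141.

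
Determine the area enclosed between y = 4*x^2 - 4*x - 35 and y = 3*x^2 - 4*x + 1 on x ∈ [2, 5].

69

On [2, 5], (4*x^2 - 4*x - 35) - (3*x^2 - 4*x + 1) = x^2 - 36 is ≤ 0 throughout, so the area is a single integral of |x^2 - 36|.
∫[2,5] (x^2 - 36) dx = -69; the area of that piece is 69.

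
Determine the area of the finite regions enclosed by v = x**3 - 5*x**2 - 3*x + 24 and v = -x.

443/6

Set the curves equal: x**3 - 5*x**2 - 3*x + 24 = -x, so x**3 - 5*x**2 - 2*x + 24 = 0, which factors as (x - 4)*(x - 3)*(x + 2) = 0. The curves meet at x = -2, 3, 4.
On [-2, 3], v = x**3 - 5*x**2 - 3*x + 24 is on top; that piece has area ∫[-2,3] (x**3 - 5*x**2 - 2*x + 24) dx = 875/12.
On [3, 4], v = -x is on top; that piece has area ∫[3,4] (-(x**3 - 5*x**2 - 2*x + 24)) dx = 11/12.
Total enclosed area = 875/12 + 11/12 = 443/6.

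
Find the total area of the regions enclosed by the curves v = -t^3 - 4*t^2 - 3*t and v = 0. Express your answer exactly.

37/12

Set the curves equal: -t^3 - 4*t^2 - 3*t = 0, so -t^3 - 4*t^2 - 3*t = 0, which factors as -t*(t + 1)*(t + 3) = 0. The curves meet at t = -3, -1, 0.
On [-3, -1], v = 0 is on top; that piece has area ∫[-3,-1] (-(-t^3 - 4*t^2 - 3*t)) dt = 8/3.
On [-1, 0], v = -t^3 - 4*t^2 - 3*t is on top; that piece has area ∫[-1,0] (-t^3 - 4*t^2 - 3*t) dt = 5/12.
Total enclosed area = 8/3 + 5/12 = 37/12.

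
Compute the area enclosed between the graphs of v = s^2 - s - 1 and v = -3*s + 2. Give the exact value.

Set the curves equal: s^2 - s - 1 = -3*s + 2, so s^2 + 2*s - 3 = 0, which factors as (s - 1)*(s + 3) = 0. The curves meet at s = -3, 1.
On [-3, 1], v = -3*s + 2 is on top; that piece has area ∫[-3,1] (-(s^2 + 2*s - 3)) ds = 32/3.

32/3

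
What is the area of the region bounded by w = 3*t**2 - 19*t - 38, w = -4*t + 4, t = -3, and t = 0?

121/2

The difference (3*t**2 - 19*t - 38) - (-4*t + 4) = 3*t**2 - 15*t - 42 changes sign at t = -2 inside [-3, 0], so split the integral there.
∫[-3,-2] (3*t**2 - 15*t - 42) dt = 29/2.
∫[-2,0] (3*t**2 - 15*t - 42) dt = -46; the area of that piece is 46.
Total area = 29/2 + 46 = 121/2.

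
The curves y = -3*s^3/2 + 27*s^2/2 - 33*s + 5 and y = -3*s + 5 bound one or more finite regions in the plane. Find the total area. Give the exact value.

Set the curves equal: -3*s^3/2 + 27*s^2/2 - 33*s + 5 = -3*s + 5, so -3*s^3/2 + 27*s^2/2 - 30*s = 0, which factors as -3*s*(s - 5)*(s - 4)/2 = 0. The curves meet at s = 0, 4, 5.
On [0, 4], y = -3*s + 5 is on top; that piece has area ∫[0,4] (-(-3*s^3/2 + 27*s^2/2 - 30*s)) ds = 48.
On [4, 5], y = -3*s^3/2 + 27*s^2/2 - 33*s + 5 is on top; that piece has area ∫[4,5] (-3*s^3/2 + 27*s^2/2 - 30*s) ds = 9/8.
Total enclosed area = 48 + 9/8 = 393/8.

393/8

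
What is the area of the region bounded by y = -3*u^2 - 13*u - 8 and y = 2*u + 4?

Set the curves equal: -3*u^2 - 13*u - 8 = 2*u + 4, so -3*u^2 - 15*u - 12 = 0, which factors as -3*(u + 1)*(u + 4) = 0. The curves meet at u = -4, -1.
On [-4, -1], y = -3*u^2 - 13*u - 8 is on top; that piece has area ∫[-4,-1] (-3*u^2 - 15*u - 12) du = 27/2.

27/2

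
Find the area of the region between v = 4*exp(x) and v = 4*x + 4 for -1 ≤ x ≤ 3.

On [-1, 3], (4*exp(x)) - (4*x + 4) = -4*x + 4*exp(x) - 4 is ≥ 0 throughout, so the area is a single integral of |-4*x + 4*exp(x) - 4|.
∫[-1,3] (-4*x + 4*exp(x) - 4) dx = -32 - 4*exp(-1) + 4*exp(3).

-32 - 4*exp(-1) + 4*exp(3)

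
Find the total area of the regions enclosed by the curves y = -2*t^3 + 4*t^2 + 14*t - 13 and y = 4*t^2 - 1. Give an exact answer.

Set the curves equal: -2*t^3 + 4*t^2 + 14*t - 13 = 4*t^2 - 1, so -2*t^3 + 14*t - 12 = 0, which factors as -2*(t - 2)*(t - 1)*(t + 3) = 0. The curves meet at t = -3, 1, 2.
On [-3, 1], y = 4*t^2 - 1 is on top; that piece has area ∫[-3,1] (-(-2*t^3 + 14*t - 12)) dt = 64.
On [1, 2], y = -2*t^3 + 4*t^2 + 14*t - 13 is on top; that piece has area ∫[1,2] (-2*t^3 + 14*t - 12) dt = 3/2.
Total enclosed area = 64 + 3/2 = 131/2.

131/2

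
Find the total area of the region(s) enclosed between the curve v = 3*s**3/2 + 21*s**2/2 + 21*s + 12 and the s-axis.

37/8

The curve meets the s-axis where 3*s**3/2 + 21*s**2/2 + 21*s + 12 = 0, i.e. 3*(s + 1)*(s + 2)*(s + 4)/2 = 0, at s = -4, -2, -1.
On [-4, -2] the curve lies above the axis; ∫[-4,-2] (3*s**3/2 + 21*s**2/2 + 21*s + 12) ds = 4, giving area 4.
On [-2, -1] the curve lies below the axis; ∫[-2,-1] (3*s**3/2 + 21*s**2/2 + 21*s + 12) ds = -5/8, giving area 5/8.
Total area = 4 + 5/8 = 37/8.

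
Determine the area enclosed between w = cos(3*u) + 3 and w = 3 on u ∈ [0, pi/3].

2/3

The difference (cos(3*u) + 3) - (3) = cos(3*u) changes sign at u = pi/6 inside [0, pi/3], so split the integral there.
∫[0,pi/6] (cos(3*u)) du = 1/3.
∫[pi/6,pi/3] (cos(3*u)) du = -1/3; the area of that piece is 1/3.
Total area = 1/3 + 1/3 = 2/3.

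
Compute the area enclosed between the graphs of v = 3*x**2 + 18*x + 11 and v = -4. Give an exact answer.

Set the curves equal: 3*x**2 + 18*x + 11 = -4, so 3*x**2 + 18*x + 15 = 0, which factors as 3*(x + 1)*(x + 5) = 0. The curves meet at x = -5, -1.
On [-5, -1], v = -4 is on top; that piece has area ∫[-5,-1] (-(3*x**2 + 18*x + 15)) dx = 32.

32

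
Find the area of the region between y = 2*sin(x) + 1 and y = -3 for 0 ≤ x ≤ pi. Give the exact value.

4 + 4*pi

On [0, pi], (2*sin(x) + 1) - (-3) = 2*sin(x) + 4 is ≥ 0 throughout, so the area is a single integral of |2*sin(x) + 4|.
∫[0,pi] (2*sin(x) + 4) dx = 4 + 4*pi.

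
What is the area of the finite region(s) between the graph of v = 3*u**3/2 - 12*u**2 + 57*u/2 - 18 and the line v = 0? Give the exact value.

The curve meets the u-axis where 3*u**3/2 - 12*u**2 + 57*u/2 - 18 = 0, i.e. 3*(u - 4)*(u - 3)*(u - 1)/2 = 0, at u = 1, 3, 4.
On [1, 3] the curve lies above the axis; ∫[1,3] (3*u**3/2 - 12*u**2 + 57*u/2 - 18) du = 4, giving area 4.
On [3, 4] the curve lies below the axis; ∫[3,4] (3*u**3/2 - 12*u**2 + 57*u/2 - 18) du = -5/8, giving area 5/8.
Total area = 4 + 5/8 = 37/8.

37/8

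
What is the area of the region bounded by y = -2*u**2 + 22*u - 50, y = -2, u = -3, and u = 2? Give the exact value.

On [-3, 2], (-2*u**2 + 22*u - 50) - (-2) = -2*u**2 + 22*u - 48 is ≤ 0 throughout, so the area is a single integral of |-2*u**2 + 22*u - 48|.
∫[-3,2] (-2*u**2 + 22*u - 48) du = -955/3; the area of that piece is 955/3.

955/3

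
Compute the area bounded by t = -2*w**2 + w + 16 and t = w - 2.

Both boundary curves give t as a function of w, so integrate with respect to w. Setting them equal: -2*w**2 + 18 = 0, i.e. -2*(w - 3)*(w + 3) = 0, so they meet at w = -3, 3.
For w in [-3, 3], t = -2*w**2 + w + 16 is on the right; area = ∫[-3,3] (-2*w**2 + 18) dw = 72.

72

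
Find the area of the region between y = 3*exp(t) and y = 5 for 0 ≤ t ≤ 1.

-12 - 10*log(3) + 3*exp(1) + 10*log(5)

The difference (3*exp(t)) - (5) = 3*exp(t) - 5 changes sign at t = log(5/3) inside [0, 1], so split the integral there.
∫[0,log(5/3)] (3*exp(t) - 5) dt = log(243/3125) + 2; the area of that piece is -2 + log(3125/243).
∫[log(5/3),1] (3*exp(t) - 5) dt = -10 - 5*log(3) + 5*log(5) + 3*exp(1).
Total area = (-2 + log(3125/243)) + (-10 - 5*log(3) + 5*log(5) + 3*exp(1)) = -12 - 10*log(3) + 3*exp(1) + 10*log(5).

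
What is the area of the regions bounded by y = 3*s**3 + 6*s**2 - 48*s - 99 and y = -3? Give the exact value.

568

Set the curves equal: 3*s**3 + 6*s**2 - 48*s - 99 = -3, so 3*s**3 + 6*s**2 - 48*s - 96 = 0, which factors as 3*(s - 4)*(s + 2)*(s + 4) = 0. The curves meet at s = -4, -2, 4.
On [-4, -2], y = 3*s**3 + 6*s**2 - 48*s - 99 is on top; that piece has area ∫[-4,-2] (3*s**3 + 6*s**2 - 48*s - 96) ds = 28.
On [-2, 4], y = -3 is on top; that piece has area ∫[-2,4] (-(3*s**3 + 6*s**2 - 48*s - 96)) ds = 540.
Total enclosed area = 28 + 540 = 568.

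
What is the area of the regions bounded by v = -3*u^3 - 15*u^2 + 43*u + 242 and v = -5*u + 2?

5137/4

Set the curves equal: -3*u^3 - 15*u^2 + 43*u + 242 = -5*u + 2, so -3*u^3 - 15*u^2 + 48*u + 240 = 0, which factors as -3*(u - 4)*(u + 4)*(u + 5) = 0. The curves meet at u = -5, -4, 4.
On [-5, -4], v = -5*u + 2 is on top; that piece has area ∫[-5,-4] (-(-3*u^3 - 15*u^2 + 48*u + 240)) du = 17/4.
On [-4, 4], v = -3*u^3 - 15*u^2 + 43*u + 242 is on top; that piece has area ∫[-4,4] (-3*u^3 - 15*u^2 + 48*u + 240) du = 1280.
Total enclosed area = 17/4 + 1280 = 5137/4.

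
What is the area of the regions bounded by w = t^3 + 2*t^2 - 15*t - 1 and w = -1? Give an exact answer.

Set the curves equal: t^3 + 2*t^2 - 15*t - 1 = -1, so t^3 + 2*t^2 - 15*t = 0, which factors as t*(t - 3)*(t + 5) = 0. The curves meet at t = -5, 0, 3.
On [-5, 0], w = t^3 + 2*t^2 - 15*t - 1 is on top; that piece has area ∫[-5,0] (t^3 + 2*t^2 - 15*t) dt = 1375/12.
On [0, 3], w = -1 is on top; that piece has area ∫[0,3] (-(t^3 + 2*t^2 - 15*t)) dt = 117/4.
Total enclosed area = 1375/12 + 117/4 = 863/6.

863/6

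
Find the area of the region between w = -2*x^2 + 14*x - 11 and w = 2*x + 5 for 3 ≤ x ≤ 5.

4

The difference (-2*x^2 + 14*x - 11) - (2*x + 5) = -2*x^2 + 12*x - 16 changes sign at x = 4 inside [3, 5], so split the integral there.
∫[3,4] (-2*x^2 + 12*x - 16) dx = 4/3.
∫[4,5] (-2*x^2 + 12*x - 16) dx = -8/3; the area of that piece is 8/3.
Total area = 4/3 + 8/3 = 4.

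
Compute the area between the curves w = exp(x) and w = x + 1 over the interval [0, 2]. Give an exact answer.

-5 + exp(2)

On [0, 2], (exp(x)) - (x + 1) = -x + exp(x) - 1 is ≥ 0 throughout, so the area is a single integral of |-x + exp(x) - 1|.
∫[0,2] (-x + exp(x) - 1) dx = -5 + exp(2).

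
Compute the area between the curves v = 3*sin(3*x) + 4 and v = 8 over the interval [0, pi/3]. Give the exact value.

-2 + 4*pi/3

On [0, pi/3], (3*sin(3*x) + 4) - (8) = 3*sin(3*x) - 4 is ≤ 0 throughout, so the area is a single integral of |3*sin(3*x) - 4|.
∫[0,pi/3] (3*sin(3*x) - 4) dx = 2 - 4*pi/3; the area of that piece is -2 + 4*pi/3.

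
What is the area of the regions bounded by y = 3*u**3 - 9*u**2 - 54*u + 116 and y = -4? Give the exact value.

Set the curves equal: 3*u**3 - 9*u**2 - 54*u + 116 = -4, so 3*u**3 - 9*u**2 - 54*u + 120 = 0, which factors as 3*(u - 5)*(u - 2)*(u + 4) = 0. The curves meet at u = -4, 2, 5.
On [-4, 2], y = 3*u**3 - 9*u**2 - 54*u + 116 is on top; that piece has area ∫[-4,2] (3*u**3 - 9*u**2 - 54*u + 120) du = 648.
On [2, 5], y = -4 is on top; that piece has area ∫[2,5] (-(3*u**3 - 9*u**2 - 54*u + 120)) du = 405/4.
Total enclosed area = 648 + 405/4 = 2997/4.

2997/4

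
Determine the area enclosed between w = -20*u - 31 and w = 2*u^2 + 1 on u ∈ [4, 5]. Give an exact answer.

On [4, 5], (-20*u - 31) - (2*u^2 + 1) = -2*u^2 - 20*u - 32 is ≤ 0 throughout, so the area is a single integral of |-2*u^2 - 20*u - 32|.
∫[4,5] (-2*u^2 - 20*u - 32) du = -488/3; the area of that piece is 488/3.

488/3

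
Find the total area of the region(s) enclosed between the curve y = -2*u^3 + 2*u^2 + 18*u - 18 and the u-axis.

The curve meets the u-axis where -2*u^3 + 2*u^2 + 18*u - 18 = 0, i.e. -2*(u - 3)*(u - 1)*(u + 3) = 0, at u = -3, 1, 3.
On [-3, 1] the curve lies below the axis; ∫[-3,1] (-2*u^3 + 2*u^2 + 18*u - 18) du = -256/3, giving area 256/3.
On [1, 3] the curve lies above the axis; ∫[1,3] (-2*u^3 + 2*u^2 + 18*u - 18) du = 40/3, giving area 40/3.
Total area = 256/3 + 40/3 = 296/3.

296/3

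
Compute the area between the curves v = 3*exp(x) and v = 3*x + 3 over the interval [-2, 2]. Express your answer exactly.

On [-2, 2], (3*exp(x)) - (3*x + 3) = -3*x + 3*exp(x) - 3 is ≥ 0 throughout, so the area is a single integral of |-3*x + 3*exp(x) - 3|.
∫[-2,2] (-3*x + 3*exp(x) - 3) dx = -12 - 3*exp(-2) + 3*exp(2).

-12 - 3*exp(-2) + 3*exp(2)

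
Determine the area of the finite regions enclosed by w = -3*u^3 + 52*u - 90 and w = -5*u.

Set the curves equal: -3*u^3 + 52*u - 90 = -5*u, so -3*u^3 + 57*u - 90 = 0, which factors as -3*(u - 3)*(u - 2)*(u + 5) = 0. The curves meet at u = -5, 2, 3.
On [-5, 2], w = -5*u is on top; that piece has area ∫[-5,2] (-(-3*u^3 + 57*u - 90)) du = 3087/4.
On [2, 3], w = -3*u^3 + 52*u - 90 is on top; that piece has area ∫[2,3] (-3*u^3 + 57*u - 90) du = 15/4.
Total enclosed area = 3087/4 + 15/4 = 1551/2.

1551/2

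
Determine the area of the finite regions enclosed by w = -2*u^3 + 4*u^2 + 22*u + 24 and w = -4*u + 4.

Set the curves equal: -2*u^3 + 4*u^2 + 22*u + 24 = -4*u + 4, so -2*u^3 + 4*u^2 + 26*u + 20 = 0, which factors as -2*(u - 5)*(u + 1)*(u + 2) = 0. The curves meet at u = -2, -1, 5.
On [-2, -1], w = -4*u + 4 is on top; that piece has area ∫[-2,-1] (-(-2*u^3 + 4*u^2 + 26*u + 20)) du = 13/6.
On [-1, 5], w = -2*u^3 + 4*u^2 + 22*u + 24 is on top; that piece has area ∫[-1,5] (-2*u^3 + 4*u^2 + 26*u + 20) du = 288.
Total enclosed area = 13/6 + 288 = 1741/6.

1741/6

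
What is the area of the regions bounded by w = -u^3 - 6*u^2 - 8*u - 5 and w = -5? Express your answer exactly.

8

Set the curves equal: -u^3 - 6*u^2 - 8*u - 5 = -5, so -u^3 - 6*u^2 - 8*u = 0, which factors as -u*(u + 2)*(u + 4) = 0. The curves meet at u = -4, -2, 0.
On [-4, -2], w = -5 is on top; that piece has area ∫[-4,-2] (-(-u^3 - 6*u^2 - 8*u)) du = 4.
On [-2, 0], w = -u^3 - 6*u^2 - 8*u - 5 is on top; that piece has area ∫[-2,0] (-u^3 - 6*u^2 - 8*u) du = 4.
Total enclosed area = 4 + 4 = 8.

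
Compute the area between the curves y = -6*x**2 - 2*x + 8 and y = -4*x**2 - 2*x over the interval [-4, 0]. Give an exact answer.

The difference (-6*x**2 - 2*x + 8) - (-4*x**2 - 2*x) = -2*x**2 + 8 changes sign at x = -2 inside [-4, 0], so split the integral there.
∫[-4,-2] (-2*x**2 + 8) dx = -64/3; the area of that piece is 64/3.
∫[-2,0] (-2*x**2 + 8) dx = 32/3.
Total area = 64/3 + 32/3 = 32.

32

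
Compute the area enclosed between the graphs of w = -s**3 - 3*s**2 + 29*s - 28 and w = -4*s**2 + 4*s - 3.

1012/3

Set the curves equal: -s**3 - 3*s**2 + 29*s - 28 = -4*s**2 + 4*s - 3, so -s**3 + s**2 + 25*s - 25 = 0, which factors as -(s - 5)*(s - 1)*(s + 5) = 0. The curves meet at s = -5, 1, 5.
On [-5, 1], w = -4*s**2 + 4*s - 3 is on top; that piece has area ∫[-5,1] (-(-s**3 + s**2 + 25*s - 25)) ds = 252.
On [1, 5], w = -s**3 - 3*s**2 + 29*s - 28 is on top; that piece has area ∫[1,5] (-s**3 + s**2 + 25*s - 25) ds = 256/3.
Total enclosed area = 252 + 256/3 = 1012/3.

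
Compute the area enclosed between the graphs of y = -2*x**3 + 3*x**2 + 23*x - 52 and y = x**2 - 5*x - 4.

Set the curves equal: -2*x**3 + 3*x**2 + 23*x - 52 = x**2 - 5*x - 4, so -2*x**3 + 2*x**2 + 28*x - 48 = 0, which factors as -2*(x - 3)*(x - 2)*(x + 4) = 0. The curves meet at x = -4, 2, 3.
On [-4, 2], y = x**2 - 5*x - 4 is on top; that piece has area ∫[-4,2] (-(-2*x**3 + 2*x**2 + 28*x - 48)) dx = 288.
On [2, 3], y = -2*x**3 + 3*x**2 + 23*x - 52 is on top; that piece has area ∫[2,3] (-2*x**3 + 2*x**2 + 28*x - 48) dx = 13/6.
Total enclosed area = 288 + 13/6 = 1741/6.

1741/6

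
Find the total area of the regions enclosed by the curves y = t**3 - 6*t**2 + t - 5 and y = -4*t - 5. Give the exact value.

Set the curves equal: t**3 - 6*t**2 + t - 5 = -4*t - 5, so t**3 - 6*t**2 + 5*t = 0, which factors as t*(t - 5)*(t - 1) = 0. The curves meet at t = 0, 1, 5.
On [0, 1], y = t**3 - 6*t**2 + t - 5 is on top; that piece has area ∫[0,1] (t**3 - 6*t**2 + 5*t) dt = 3/4.
On [1, 5], y = -4*t - 5 is on top; that piece has area ∫[1,5] (-(t**3 - 6*t**2 + 5*t)) dt = 32.
Total enclosed area = 3/4 + 32 = 131/4.

131/4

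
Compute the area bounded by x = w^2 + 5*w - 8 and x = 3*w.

36

Both boundary curves give x as a function of w, so integrate with respect to w. Setting them equal: w^2 + 2*w - 8 = 0, i.e. (w - 2)*(w + 4) = 0, so they meet at w = -4, 2.
For w in [-4, 2], x = w^2 + 5*w - 8 is on the left; area = ∫[-4,2] (-(w^2 + 2*w - 8)) dw = 36.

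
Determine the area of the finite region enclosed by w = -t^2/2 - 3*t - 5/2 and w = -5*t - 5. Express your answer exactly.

Set the curves equal: -t^2/2 - 3*t - 5/2 = -5*t - 5, so -t^2/2 + 2*t + 5/2 = 0, which factors as -(t - 5)*(t + 1)/2 = 0. The curves meet at t = -1, 5.
On [-1, 5], w = -t^2/2 - 3*t - 5/2 is on top; that piece has area ∫[-1,5] (-t^2/2 + 2*t + 5/2) dt = 18.

18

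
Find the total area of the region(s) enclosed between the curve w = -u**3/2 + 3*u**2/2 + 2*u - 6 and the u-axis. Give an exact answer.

131/8

The curve meets the u-axis where -u**3/2 + 3*u**2/2 + 2*u - 6 = 0, i.e. -(u - 3)*(u - 2)*(u + 2)/2 = 0, at u = -2, 2, 3.
On [-2, 2] the curve lies below the axis; ∫[-2,2] (-u**3/2 + 3*u**2/2 + 2*u - 6) du = -16, giving area 16.
On [2, 3] the curve lies above the axis; ∫[2,3] (-u**3/2 + 3*u**2/2 + 2*u - 6) du = 3/8, giving area 3/8.
Total area = 16 + 3/8 = 131/8.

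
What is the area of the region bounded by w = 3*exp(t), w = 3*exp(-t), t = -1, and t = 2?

The difference (3*exp(t)) - (3*exp(-t)) = 3*exp(t) - 3*exp(-t) changes sign at t = 0 inside [-1, 2], so split the integral there.
∫[-1,0] (3*exp(t) - 3*exp(-t)) dt = -3*exp(1) - 3*exp(-1) + 6; the area of that piece is -6 + 3*exp(-1) + 3*exp(1).
∫[0,2] (3*exp(t) - 3*exp(-t)) dt = -6 + 3*exp(-2) + 3*exp(2).
Total area = (-6 + 3*exp(-1) + 3*exp(1)) + (-6 + 3*exp(-2) + 3*exp(2)) = -12 + 3*exp(-2) + 3*exp(-1) + 3*exp(1) + 3*exp(2).

-12 + 3*exp(-2) + 3*exp(-1) + 3*exp(1) + 3*exp(2)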